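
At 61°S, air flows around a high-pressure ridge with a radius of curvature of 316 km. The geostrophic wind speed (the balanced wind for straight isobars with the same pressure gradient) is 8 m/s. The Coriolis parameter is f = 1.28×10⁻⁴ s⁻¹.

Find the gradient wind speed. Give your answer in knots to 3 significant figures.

Around a high, pressure-gradient force acts outward with centrifugal, so Coriolis balances both:
fV = (1/ρ)|∂P/∂n| + V²/R  →  V² − fR·V + fR·V_g = 0
With fR = 1.28×10⁻⁴ × 316×10³ m = 40.4 m/s:
V = [fR − √((fR)² − 4 fR V_g)]/2 = [40.4 − √(40.4² − 4×40.4×8)]/2 = 11 m/s
Supergeostrophic (V > V_g = 8 m/s), as expected around a high.
Converting: 11 m/s × 1.944 = 21.3 knots

21.3 knots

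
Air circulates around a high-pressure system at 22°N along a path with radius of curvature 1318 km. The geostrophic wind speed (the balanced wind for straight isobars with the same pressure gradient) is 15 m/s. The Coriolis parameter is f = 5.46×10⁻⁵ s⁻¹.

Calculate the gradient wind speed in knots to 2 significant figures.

41 knots

Around a high, pressure-gradient force acts outward with centrifugal, so Coriolis balances both:
fV = (1/ρ)|∂P/∂n| + V²/R  →  V² − fR·V + fR·V_g = 0
With fR = 5.46×10⁻⁵ × 1318×10³ m = 72.0 m/s:
V = [fR − √((fR)² − 4 fR V_g)]/2 = [72.0 − √(72.0² − 4×72.0×15)]/2 = 21.3 m/s
Supergeostrophic (V > V_g = 15 m/s), as expected around a high.
Converting: 21.3 m/s × 1.944 = 41 knots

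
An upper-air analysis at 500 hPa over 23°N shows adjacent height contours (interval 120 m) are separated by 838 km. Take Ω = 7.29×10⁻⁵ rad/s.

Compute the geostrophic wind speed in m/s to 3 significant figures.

24.7 m/s

Coriolis parameter at 23°N:
f = 2Ω sin φ = 2 × 7.29×10⁻⁵ × sin 23° = 5.70×10⁻⁵ s⁻¹
Height gradient: |∂Z/∂n| = 120 m / 838000 m = 1.43×10⁻⁴
On a pressure surface, geostrophic balance gives V_g = (g/f)|∂Z/∂n|:
V_g = 9.81 × 1.43×10⁻⁴ / 5.70×10⁻⁵ = 24.7 m/s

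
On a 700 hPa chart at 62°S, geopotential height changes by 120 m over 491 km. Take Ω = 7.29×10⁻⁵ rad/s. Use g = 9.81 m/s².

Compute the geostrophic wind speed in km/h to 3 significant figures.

67.0 km/h

Coriolis parameter at 62°S:
f = 2Ω sin φ = 2 × 7.29×10⁻⁵ × sin 62° = 1.29×10⁻⁴ s⁻¹
Height gradient: |∂Z/∂n| = 120 m / 491000 m = 2.44×10⁻⁴
On a pressure surface, geostrophic balance gives V_g = (g/f)|∂Z/∂n|:
V_g = 9.81 × 2.44×10⁻⁴ / 1.29×10⁻⁴ = 18.6 m/s
Converting: 18.6 m/s × 3.6 = 67.0 km/h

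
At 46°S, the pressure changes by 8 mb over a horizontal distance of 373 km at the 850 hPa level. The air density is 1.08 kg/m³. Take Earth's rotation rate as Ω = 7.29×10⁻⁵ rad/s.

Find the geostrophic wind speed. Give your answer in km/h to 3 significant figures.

68.2 km/h

Coriolis parameter at 46°S:
f = 2Ω sin φ = 2 × 7.29×10⁻⁵ × sin 46° = 1.05×10⁻⁴ s⁻¹
Pressure gradient: |∂P/∂n| = 800 Pa / 373000 m = 2.14×10⁻³ Pa/m
Geostrophic balance (pressure-gradient force = Coriolis force):
V_g = (1/(fρ)) |∂P/∂n| = 2.14×10⁻³ / (1.05×10⁻⁴ × 1.08) = 18.9 m/s
Converting: 18.9 m/s × 3.6 = 68.2 km/h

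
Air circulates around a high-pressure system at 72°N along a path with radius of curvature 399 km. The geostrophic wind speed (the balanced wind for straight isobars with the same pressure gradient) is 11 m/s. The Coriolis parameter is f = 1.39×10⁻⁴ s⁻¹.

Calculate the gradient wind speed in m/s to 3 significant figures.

15.1 m/s

Around a high, pressure-gradient force acts outward with centrifugal, so Coriolis balances both:
fV = (1/ρ)|∂P/∂n| + V²/R  →  V² − fR·V + fR·V_g = 0
With fR = 1.39×10⁻⁴ × 399×10³ m = 55.5 m/s:
V = [fR − √((fR)² − 4 fR V_g)]/2 = [55.5 − √(55.5² − 4×55.5×11)]/2 = 15.1 m/s
Supergeostrophic (V > V_g = 11 m/s), as expected around a high.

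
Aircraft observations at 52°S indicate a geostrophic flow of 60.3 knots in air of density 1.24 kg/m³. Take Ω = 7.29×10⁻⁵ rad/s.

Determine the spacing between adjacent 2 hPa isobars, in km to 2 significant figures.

Coriolis parameter at 52°S:
f = 2Ω sin φ = 2 × 7.29×10⁻⁵ × sin 52° = 1.15×10⁻⁴ s⁻¹
Wind speed in SI: 60.3 knots = 31.0 m/s
Geostrophic balance rearranged: |∂P/∂n| = f ρ V_g
|∂P/∂n| = 1.15×10⁻⁴ × 1.24 × 31.0 = 4.42×10⁻³ Pa/m
Isobar spacing: Δn = ΔP/|∂P/∂n| = 200 Pa / 4.42×10⁻³ Pa/m = 45255 m ≈ 45 km

45 km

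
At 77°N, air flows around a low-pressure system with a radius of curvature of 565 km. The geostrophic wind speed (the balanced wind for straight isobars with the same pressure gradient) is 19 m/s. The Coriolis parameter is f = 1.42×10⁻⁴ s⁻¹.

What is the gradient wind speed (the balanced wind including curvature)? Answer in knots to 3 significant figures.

30.8 knots

Around a low, centrifugal force acts outward with Coriolis, so pressure-gradient force balances both:
(1/ρ)|∂P/∂n| = fV + V²/R  →  V² + fR·V − fR·V_g = 0
With fR = 1.42×10⁻⁴ × 565×10³ m = 80.2 m/s:
V = [−fR + √((fR)² + 4 fR V_g)]/2 = [−80.2 + √(80.2² + 4×80.2×19)]/2 = 15.9 m/s
Subgeostrophic (V < V_g = 19 m/s), as expected around a low.
Converting: 15.9 m/s × 1.944 = 30.8 knots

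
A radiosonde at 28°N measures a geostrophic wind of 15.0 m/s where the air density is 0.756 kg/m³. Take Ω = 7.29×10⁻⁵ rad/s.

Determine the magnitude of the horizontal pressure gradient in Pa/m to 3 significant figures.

Coriolis parameter at 28°N:
f = 2Ω sin φ = 2 × 7.29×10⁻⁵ × sin 28° = 6.84×10⁻⁵ s⁻¹
Geostrophic balance rearranged: |∂P/∂n| = f ρ V_g
|∂P/∂n| = 6.84×10⁻⁵ × 0.756 × 15.0 = 7.76×10⁻⁴ Pa/m

7.76×10⁻⁴ Pa/m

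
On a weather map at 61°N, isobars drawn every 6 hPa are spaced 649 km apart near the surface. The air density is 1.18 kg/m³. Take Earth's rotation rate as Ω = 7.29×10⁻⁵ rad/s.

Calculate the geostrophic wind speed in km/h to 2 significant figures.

Coriolis parameter at 61°N:
f = 2Ω sin φ = 2 × 7.29×10⁻⁵ × sin 61° = 1.28×10⁻⁴ s⁻¹
Pressure gradient: |∂P/∂n| = 600 Pa / 649000 m = 9.24×10⁻⁴ Pa/m
Geostrophic balance (pressure-gradient force = Coriolis force):
V_g = (1/(fρ)) |∂P/∂n| = 9.24×10⁻⁴ / (1.28×10⁻⁴ × 1.18) = 6.14 m/s
Converting: 6.14 m/s × 3.6 = 22 km/h

22 km/h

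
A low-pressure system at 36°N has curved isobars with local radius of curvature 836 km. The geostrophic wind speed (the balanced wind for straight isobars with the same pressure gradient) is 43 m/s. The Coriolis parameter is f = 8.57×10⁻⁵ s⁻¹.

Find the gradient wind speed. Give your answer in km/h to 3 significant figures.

Around a low, centrifugal force acts outward with Coriolis, so pressure-gradient force balances both:
(1/ρ)|∂P/∂n| = fV + V²/R  →  V² + fR·V − fR·V_g = 0
With fR = 8.57×10⁻⁵ × 836×10³ m = 71.6 m/s:
V = [−fR + √((fR)² + 4 fR V_g)]/2 = [−71.6 + √(71.6² + 4×71.6×43)]/2 = 30.2 m/s
Subgeostrophic (V < V_g = 43 m/s), as expected around a low.
Converting: 30.2 m/s × 3.6 = 109 km/h

109 km/h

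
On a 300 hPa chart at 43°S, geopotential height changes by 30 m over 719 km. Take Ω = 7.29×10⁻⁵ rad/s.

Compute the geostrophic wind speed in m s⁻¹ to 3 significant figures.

Coriolis parameter at 43°S:
f = 2Ω sin φ = 2 × 7.29×10⁻⁵ × sin 43° = 9.94×10⁻⁵ s⁻¹
Height gradient: |∂Z/∂n| = 30 m / 719000 m = 4.17×10⁻⁵
On a pressure surface, geostrophic balance gives V_g = (g/f)|∂Z/∂n|:
V_g = 9.81 × 4.17×10⁻⁵ / 9.94×10⁻⁵ = 4.12 m/s

4.12 m s⁻¹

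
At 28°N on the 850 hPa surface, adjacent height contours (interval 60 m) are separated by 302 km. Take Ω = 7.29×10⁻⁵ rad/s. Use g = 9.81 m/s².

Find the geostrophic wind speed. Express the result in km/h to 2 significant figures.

Coriolis parameter at 28°N:
f = 2Ω sin φ = 2 × 7.29×10⁻⁵ × sin 28° = 6.84×10⁻⁵ s⁻¹
Height gradient: |∂Z/∂n| = 60 m / 302000 m = 1.99×10⁻⁴
On a pressure surface, geostrophic balance gives V_g = (g/f)|∂Z/∂n|:
V_g = 9.81 × 1.99×10⁻⁴ / 6.84×10⁻⁵ = 28.5 m/s
Converting: 28.5 m/s × 3.6 = 100 km/h

100 km/h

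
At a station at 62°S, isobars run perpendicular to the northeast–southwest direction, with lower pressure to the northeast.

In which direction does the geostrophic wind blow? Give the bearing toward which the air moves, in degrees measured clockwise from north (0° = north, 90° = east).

315°

The pressure-gradient force points toward the northeast (bearing 045°).
Geostrophic balance: in the Southern Hemisphere the Coriolis force deflects motion to the left, so the geostrophic wind blows 90° to the left of the pressure-gradient force (low pressure on the right).
Rotating 045° by 90° counterclockwise gives 315° — the wind blows toward the northwest.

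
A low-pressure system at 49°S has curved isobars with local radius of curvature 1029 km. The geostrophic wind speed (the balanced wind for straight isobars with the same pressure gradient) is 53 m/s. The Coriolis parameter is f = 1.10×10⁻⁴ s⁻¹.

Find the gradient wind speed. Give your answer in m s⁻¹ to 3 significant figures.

39.3 m s⁻¹

Around a low, centrifugal force acts outward with Coriolis, so pressure-gradient force balances both:
(1/ρ)|∂P/∂n| = fV + V²/R  →  V² + fR·V − fR·V_g = 0
With fR = 1.10×10⁻⁴ × 1029×10³ m = 113 m/s:
V = [−fR + √((fR)² + 4 fR V_g)]/2 = [−113 + √(113² + 4×113×53)]/2 = 39.3 m/s
Subgeostrophic (V < V_g = 53 m/s), as expected around a low.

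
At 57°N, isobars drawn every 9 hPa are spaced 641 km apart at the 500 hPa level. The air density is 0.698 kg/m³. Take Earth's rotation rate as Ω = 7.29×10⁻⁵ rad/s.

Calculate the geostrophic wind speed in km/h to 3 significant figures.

Coriolis parameter at 57°N:
f = 2Ω sin φ = 2 × 7.29×10⁻⁵ × sin 57° = 1.22×10⁻⁴ s⁻¹
Pressure gradient: |∂P/∂n| = 900 Pa / 641000 m = 1.40×10⁻³ Pa/m
Geostrophic balance (pressure-gradient force = Coriolis force):
V_g = (1/(fρ)) |∂P/∂n| = 1.40×10⁻³ / (1.22×10⁻⁴ × 0.698) = 16.5 m/s
Converting: 16.5 m/s × 3.6 = 59.2 km/h

59.2 km/h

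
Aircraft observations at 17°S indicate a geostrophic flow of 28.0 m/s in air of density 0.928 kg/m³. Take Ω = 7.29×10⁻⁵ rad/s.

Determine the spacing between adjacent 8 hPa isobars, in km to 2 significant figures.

720 km

Coriolis parameter at 17°S:
f = 2Ω sin φ = 2 × 7.29×10⁻⁵ × sin 17° = 4.26×10⁻⁵ s⁻¹
Geostrophic balance rearranged: |∂P/∂n| = f ρ V_g
|∂P/∂n| = 4.26×10⁻⁵ × 0.928 × 28.0 = 1.11×10⁻³ Pa/m
Isobar spacing: Δn = ΔP/|∂P/∂n| = 800 Pa / 1.11×10⁻³ Pa/m = 722256 m ≈ 720 km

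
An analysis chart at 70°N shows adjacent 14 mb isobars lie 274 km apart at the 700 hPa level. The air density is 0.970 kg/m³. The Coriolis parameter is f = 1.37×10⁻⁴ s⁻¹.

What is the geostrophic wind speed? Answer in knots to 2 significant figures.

Pressure gradient: |∂P/∂n| = 1400 Pa / 274000 m = 5.11×10⁻³ Pa/m
Geostrophic balance (pressure-gradient force = Coriolis force):
V_g = (1/(fρ)) |∂P/∂n| = 5.11×10⁻³ / (1.37×10⁻⁴ × 0.970) = 38.4 m/s
Converting: 38.4 m/s × 1.944 = 75 knots

75 knots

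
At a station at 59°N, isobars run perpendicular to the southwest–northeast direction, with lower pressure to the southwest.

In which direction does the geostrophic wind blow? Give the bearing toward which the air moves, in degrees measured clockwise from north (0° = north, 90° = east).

The pressure-gradient force points toward the southwest (bearing 225°).
Geostrophic balance: in the Northern Hemisphere the Coriolis force deflects motion to the right, so the geostrophic wind blows 90° to the right of the pressure-gradient force (low pressure on the left).
Rotating 225° by 90° clockwise gives 315° — the wind blows toward the northwest.

315°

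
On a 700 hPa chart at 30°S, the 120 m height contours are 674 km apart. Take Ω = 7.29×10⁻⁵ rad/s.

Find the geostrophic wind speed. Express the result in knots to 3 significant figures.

46.6 knots

Coriolis parameter at 30°S:
f = 2Ω sin φ = 2 × 7.29×10⁻⁵ × sin 30° = 7.29×10⁻⁵ s⁻¹
Height gradient: |∂Z/∂n| = 120 m / 674000 m = 1.78×10⁻⁴
On a pressure surface, geostrophic balance gives V_g = (g/f)|∂Z/∂n|:
V_g = 9.81 × 1.78×10⁻⁴ / 7.29×10⁻⁵ = 24.0 m/s
Converting: 24.0 m/s × 1.944 = 46.6 knots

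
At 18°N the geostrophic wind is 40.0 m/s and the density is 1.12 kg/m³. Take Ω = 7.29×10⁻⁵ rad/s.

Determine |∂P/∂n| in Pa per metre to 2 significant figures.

Coriolis parameter at 18°N:
f = 2Ω sin φ = 2 × 7.29×10⁻⁵ × sin 18° = 4.51×10⁻⁵ s⁻¹
Geostrophic balance rearranged: |∂P/∂n| = f ρ V_g
|∂P/∂n| = 4.51×10⁻⁵ × 1.12 × 40.0 = 2.02×10⁻³ Pa/m

2.0×10⁻³ Pa/m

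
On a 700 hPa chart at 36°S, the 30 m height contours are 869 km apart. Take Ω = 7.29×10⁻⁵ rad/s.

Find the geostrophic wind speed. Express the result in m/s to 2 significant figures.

4.0 m/s

Coriolis parameter at 36°S:
f = 2Ω sin φ = 2 × 7.29×10⁻⁵ × sin 36° = 8.57×10⁻⁵ s⁻¹
Height gradient: |∂Z/∂n| = 30 m / 869000 m = 3.45×10⁻⁵
On a pressure surface, geostrophic balance gives V_g = (g/f)|∂Z/∂n|:
V_g = 9.81 × 3.45×10⁻⁵ / 8.57×10⁻⁵ = 3.95 m/s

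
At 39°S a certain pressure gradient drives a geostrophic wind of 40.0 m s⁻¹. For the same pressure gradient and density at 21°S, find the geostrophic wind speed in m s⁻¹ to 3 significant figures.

70.2 m s⁻¹

With the same pressure gradient and density, V_g ∝ 1/f ∝ 1/sin φ.
V₂ = V₁ · sin φ₁ / sin φ₂ = 40.0 × sin 39° / sin 21°
V₂ = 40.0 × 0.6293/0.3584 = 70.2 m s⁻¹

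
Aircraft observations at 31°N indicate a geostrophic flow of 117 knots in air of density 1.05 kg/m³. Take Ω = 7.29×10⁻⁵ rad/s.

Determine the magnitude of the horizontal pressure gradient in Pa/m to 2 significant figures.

Coriolis parameter at 31°N:
f = 2Ω sin φ = 2 × 7.29×10⁻⁵ × sin 31° = 7.51×10⁻⁵ s⁻¹
Wind speed in SI: 117 knots = 60.2 m/s
Geostrophic balance rearranged: |∂P/∂n| = f ρ V_g
|∂P/∂n| = 7.51×10⁻⁵ × 1.05 × 60.2 = 4.75×10⁻³ Pa/m

4.7×10⁻³ Pa/m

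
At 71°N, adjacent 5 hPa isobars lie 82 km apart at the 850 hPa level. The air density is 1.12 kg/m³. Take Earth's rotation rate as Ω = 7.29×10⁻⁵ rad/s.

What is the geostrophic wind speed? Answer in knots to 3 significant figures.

76.8 knots

Coriolis parameter at 71°N:
f = 2Ω sin φ = 2 × 7.29×10⁻⁵ × sin 71° = 1.38×10⁻⁴ s⁻¹
Pressure gradient: |∂P/∂n| = 500 Pa / 82000 m = 6.10×10⁻³ Pa/m
Geostrophic balance (pressure-gradient force = Coriolis force):
V_g = (1/(fρ)) |∂P/∂n| = 6.10×10⁻³ / (1.38×10⁻⁴ × 1.12) = 39.5 m/s
Converting: 39.5 m/s × 1.944 = 76.8 knots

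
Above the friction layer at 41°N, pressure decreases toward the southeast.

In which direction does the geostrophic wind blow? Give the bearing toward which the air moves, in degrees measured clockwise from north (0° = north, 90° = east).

225°

The pressure-gradient force points toward the southeast (bearing 135°).
Geostrophic balance: in the Northern Hemisphere the Coriolis force deflects motion to the right, so the geostrophic wind blows 90° to the right of the pressure-gradient force (low pressure on the left).
Rotating 135° by 90° clockwise gives 225° — the wind blows toward the southwest.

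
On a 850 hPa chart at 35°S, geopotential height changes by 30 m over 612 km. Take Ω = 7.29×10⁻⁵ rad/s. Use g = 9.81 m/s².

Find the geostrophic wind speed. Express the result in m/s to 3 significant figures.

5.75 m/s

Coriolis parameter at 35°S:
f = 2Ω sin φ = 2 × 7.29×10⁻⁵ × sin 35° = 8.36×10⁻⁵ s⁻¹
Height gradient: |∂Z/∂n| = 30 m / 612000 m = 4.90×10⁻⁵
On a pressure surface, geostrophic balance gives V_g = (g/f)|∂Z/∂n|:
V_g = 9.81 × 4.90×10⁻⁵ / 8.36×10⁻⁵ = 5.75 m/s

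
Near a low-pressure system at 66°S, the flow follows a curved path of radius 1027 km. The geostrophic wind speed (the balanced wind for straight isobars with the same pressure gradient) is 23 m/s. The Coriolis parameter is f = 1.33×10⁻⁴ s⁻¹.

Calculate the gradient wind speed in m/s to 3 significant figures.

20.1 m/s

Around a low, centrifugal force acts outward with Coriolis, so pressure-gradient force balances both:
(1/ρ)|∂P/∂n| = fV + V²/R  →  V² + fR·V − fR·V_g = 0
With fR = 1.33×10⁻⁴ × 1027×10³ m = 137 m/s:
V = [−fR + √((fR)² + 4 fR V_g)]/2 = [−137 + √(137² + 4×137×23)]/2 = 20.1 m/s
Subgeostrophic (V < V_g = 23 m/s), as expected around a low.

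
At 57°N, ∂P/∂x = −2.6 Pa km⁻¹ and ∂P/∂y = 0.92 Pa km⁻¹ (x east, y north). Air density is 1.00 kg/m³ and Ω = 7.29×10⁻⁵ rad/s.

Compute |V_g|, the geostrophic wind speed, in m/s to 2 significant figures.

Coriolis parameter at 57°N:
f = 2Ω sin φ = 2 × 7.29×10⁻⁵ × sin 57° = 1.22×10⁻⁴ s⁻¹
Component geostrophic relations (x east, y north):
u_g = −(1/(fρ)) ∂P/∂y,  v_g = (1/(fρ)) ∂P/∂x
u_g = −(0.92×10⁻³)/(1.22×10⁻⁴ × 1.00) = −7.52 m/s;  v_g = (−2.6×10⁻³)/(1.22×10⁻⁴ × 1.00) = −21.3 m/s
|V_g| = √(u_g² + v_g²) = 22.6 m/s

23 m/s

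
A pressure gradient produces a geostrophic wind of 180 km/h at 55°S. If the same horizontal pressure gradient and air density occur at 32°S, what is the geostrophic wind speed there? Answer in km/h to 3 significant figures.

278 km/h

With the same pressure gradient and density, V_g ∝ 1/f ∝ 1/sin φ.
V₂ = V₁ · sin φ₁ / sin φ₂ = 180 × sin 55° / sin 32°
V₂ = 180 × 0.8192/0.5299 = 278 km/h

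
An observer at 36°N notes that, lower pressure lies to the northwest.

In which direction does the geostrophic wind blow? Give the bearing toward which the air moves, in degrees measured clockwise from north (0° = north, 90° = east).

The pressure-gradient force points toward the northwest (bearing 315°).
Geostrophic balance: in the Northern Hemisphere the Coriolis force deflects motion to the right, so the geostrophic wind blows 90° to the right of the pressure-gradient force (low pressure on the left).
Rotating 315° by 90° clockwise gives 045° — the wind blows toward the northeast.

045°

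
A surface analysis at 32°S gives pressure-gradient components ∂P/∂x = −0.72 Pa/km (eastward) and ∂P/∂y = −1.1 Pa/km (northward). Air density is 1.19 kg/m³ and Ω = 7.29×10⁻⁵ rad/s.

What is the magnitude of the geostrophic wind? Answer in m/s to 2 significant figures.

Coriolis parameter at 32°S:
f = 2Ω sin φ = 2 × 7.29×10⁻⁵ × sin 32° = 7.73×10⁻⁵ s⁻¹
In the Southern Hemisphere f is negative: f = −7.73×10⁻⁵ s⁻¹.
Component geostrophic relations (x east, y north):
u_g = −(1/(fρ)) ∂P/∂y,  v_g = (1/(fρ)) ∂P/∂x
u_g = −(−1.1×10⁻³)/(−7.73×10⁻⁵ × 1.19) = −12.0 m/s;  v_g = (−0.72×10⁻³)/(−7.73×10⁻⁵ × 1.19) = 7.83 m/s
|V_g| = √(u_g² + v_g²) = 14.3 m/s

14 m/s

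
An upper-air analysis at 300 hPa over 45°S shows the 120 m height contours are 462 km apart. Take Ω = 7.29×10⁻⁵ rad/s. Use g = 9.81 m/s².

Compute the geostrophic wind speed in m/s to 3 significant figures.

24.7 m/s

Coriolis parameter at 45°S:
f = 2Ω sin φ = 2 × 7.29×10⁻⁵ × sin 45° = 1.03×10⁻⁴ s⁻¹
Height gradient: |∂Z/∂n| = 120 m / 462000 m = 2.60×10⁻⁴
On a pressure surface, geostrophic balance gives V_g = (g/f)|∂Z/∂n|:
V_g = 9.81 × 2.60×10⁻⁴ / 1.03×10⁻⁴ = 24.7 m/s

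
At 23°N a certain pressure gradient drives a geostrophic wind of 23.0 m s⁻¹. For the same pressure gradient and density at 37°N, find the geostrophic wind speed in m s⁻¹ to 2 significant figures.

With the same pressure gradient and density, V_g ∝ 1/f ∝ 1/sin φ.
V₂ = V₁ · sin φ₁ / sin φ₂ = 23.0 × sin 23° / sin 37°
V₂ = 23.0 × 0.3907/0.6018 = 15 m s⁻¹

15 m s⁻¹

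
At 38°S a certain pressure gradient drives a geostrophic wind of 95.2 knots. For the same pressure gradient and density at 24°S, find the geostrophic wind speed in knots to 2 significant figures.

140 knots

With the same pressure gradient and density, V_g ∝ 1/f ∝ 1/sin φ.
V₂ = V₁ · sin φ₁ / sin φ₂ = 95.2 × sin 38° / sin 24°
V₂ = 95.2 × 0.6157/0.4067 = 140 knots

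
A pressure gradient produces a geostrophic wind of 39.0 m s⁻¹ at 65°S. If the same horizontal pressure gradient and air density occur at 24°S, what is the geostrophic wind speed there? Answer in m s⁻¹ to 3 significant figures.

With the same pressure gradient and density, V_g ∝ 1/f ∝ 1/sin φ.
V₂ = V₁ · sin φ₁ / sin φ₂ = 39.0 × sin 65° / sin 24°
V₂ = 39.0 × 0.9063/0.4067 = 86.9 m s⁻¹

86.9 m s⁻¹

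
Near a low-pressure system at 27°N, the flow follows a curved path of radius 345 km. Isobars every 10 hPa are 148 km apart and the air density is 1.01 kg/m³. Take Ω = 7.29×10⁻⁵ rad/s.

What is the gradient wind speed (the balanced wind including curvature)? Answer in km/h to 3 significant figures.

Coriolis parameter at 27°N:
f = 2Ω sin φ = 2 × 7.29×10⁻⁵ × sin 27° = 6.62×10⁻⁵ s⁻¹
Pressure gradient: |∂P/∂n| = 1000 Pa / 148000 m = 6.76×10⁻³ Pa/m
Geostrophic speed: V_g = |∂P/∂n|/(fρ) = 6.76×10⁻³/(6.62×10⁻⁵ × 1.01) = 101 m/s
Around a low, centrifugal force acts outward with Coriolis, so pressure-gradient force balances both:
(1/ρ)|∂P/∂n| = fV + V²/R  →  V² + fR·V − fR·V_g = 0
With fR = 6.62×10⁻⁵ × 345×10³ m = 22.8 m/s:
V = [−fR + √((fR)² + 4 fR V_g)]/2 = [−22.8 + √(22.8² + 4×22.8×101)]/2 = 38 m/s
Subgeostrophic (V < V_g = 101 m/s), as expected around a low.
Converting: 38 m/s × 3.6 = 137 km/h

137 km/h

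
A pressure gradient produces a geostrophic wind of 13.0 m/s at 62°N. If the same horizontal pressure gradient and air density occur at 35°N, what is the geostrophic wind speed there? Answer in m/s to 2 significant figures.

20 m/s

With the same pressure gradient and density, V_g ∝ 1/f ∝ 1/sin φ.
V₂ = V₁ · sin φ₁ / sin φ₂ = 13.0 × sin 62° / sin 35°
V₂ = 13.0 × 0.8829/0.5736 = 20 m/s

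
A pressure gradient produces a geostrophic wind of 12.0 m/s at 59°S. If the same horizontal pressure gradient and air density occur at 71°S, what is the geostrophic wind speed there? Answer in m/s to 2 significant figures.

With the same pressure gradient and density, V_g ∝ 1/f ∝ 1/sin φ.
V₂ = V₁ · sin φ₁ / sin φ₂ = 12.0 × sin 59° / sin 71°
V₂ = 12.0 × 0.8572/0.9455 = 11 m/s

11 m/s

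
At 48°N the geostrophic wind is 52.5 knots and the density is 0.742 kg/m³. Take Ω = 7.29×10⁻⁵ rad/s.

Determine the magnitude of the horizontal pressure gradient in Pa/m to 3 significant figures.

2.17×10⁻³ Pa/m

Coriolis parameter at 48°N:
f = 2Ω sin φ = 2 × 7.29×10⁻⁵ × sin 48° = 1.08×10⁻⁴ s⁻¹
Wind speed in SI: 52.5 knots = 27.0 m/s
Geostrophic balance rearranged: |∂P/∂n| = f ρ V_g
|∂P/∂n| = 1.08×10⁻⁴ × 0.742 × 27.0 = 2.17×10⁻³ Pa/m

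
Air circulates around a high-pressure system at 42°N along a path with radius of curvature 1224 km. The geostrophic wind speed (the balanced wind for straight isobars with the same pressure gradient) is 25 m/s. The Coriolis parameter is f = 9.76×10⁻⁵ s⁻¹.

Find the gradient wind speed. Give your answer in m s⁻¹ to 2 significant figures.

36 m s⁻¹

Around a high, pressure-gradient force acts outward with centrifugal, so Coriolis balances both:
fV = (1/ρ)|∂P/∂n| + V²/R  →  V² − fR·V + fR·V_g = 0
With fR = 9.76×10⁻⁵ × 1224×10³ m = 119 m/s:
V = [fR − √((fR)² − 4 fR V_g)]/2 = [119 − √(119² − 4×119×25)]/2 = 35.6 m/s
Supergeostrophic (V > V_g = 25 m/s), as expected around a high.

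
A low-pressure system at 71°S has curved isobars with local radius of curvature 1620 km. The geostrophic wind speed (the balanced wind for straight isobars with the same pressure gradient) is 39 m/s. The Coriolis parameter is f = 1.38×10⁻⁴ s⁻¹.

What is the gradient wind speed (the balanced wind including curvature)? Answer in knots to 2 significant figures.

Around a low, centrifugal force acts outward with Coriolis, so pressure-gradient force balances both:
(1/ρ)|∂P/∂n| = fV + V²/R  →  V² + fR·V − fR·V_g = 0
With fR = 1.38×10⁻⁴ × 1620×10³ m = 224 m/s:
V = [−fR + √((fR)² + 4 fR V_g)]/2 = [−224 + √(224² + 4×224×39)]/2 = 33.9 m/s
Subgeostrophic (V < V_g = 39 m/s), as expected around a low.
Converting: 33.9 m/s × 1.944 = 66 knots

66 knots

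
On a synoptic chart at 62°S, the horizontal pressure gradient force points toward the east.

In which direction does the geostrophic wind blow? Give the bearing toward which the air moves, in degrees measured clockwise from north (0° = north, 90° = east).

The pressure-gradient force points toward the east (bearing 090°).
Geostrophic balance: in the Southern Hemisphere the Coriolis force deflects motion to the left, so the geostrophic wind blows 90° to the left of the pressure-gradient force (low pressure on the right).
Rotating 090° by 90° counterclockwise gives 000° — the wind blows toward the north.

000°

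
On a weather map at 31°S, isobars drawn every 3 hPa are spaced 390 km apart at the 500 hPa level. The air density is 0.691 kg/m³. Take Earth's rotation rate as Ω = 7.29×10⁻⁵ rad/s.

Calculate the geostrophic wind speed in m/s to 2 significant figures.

15 m/s

Coriolis parameter at 31°S:
f = 2Ω sin φ = 2 × 7.29×10⁻⁵ × sin 31° = 7.51×10⁻⁵ s⁻¹
Pressure gradient: |∂P/∂n| = 300 Pa / 390000 m = 7.69×10⁻⁴ Pa/m
Geostrophic balance (pressure-gradient force = Coriolis force):
V_g = (1/(fρ)) |∂P/∂n| = 7.69×10⁻⁴ / (7.51×10⁻⁵ × 0.691) = 14.8 m/s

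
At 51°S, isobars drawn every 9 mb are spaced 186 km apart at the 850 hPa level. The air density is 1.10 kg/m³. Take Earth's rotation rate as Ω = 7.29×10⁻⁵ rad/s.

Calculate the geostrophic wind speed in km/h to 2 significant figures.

140 km/h

Coriolis parameter at 51°S:
f = 2Ω sin φ = 2 × 7.29×10⁻⁵ × sin 51° = 1.13×10⁻⁴ s⁻¹
Pressure gradient: |∂P/∂n| = 900 Pa / 186000 m = 4.84×10⁻³ Pa/m
Geostrophic balance (pressure-gradient force = Coriolis force):
V_g = (1/(fρ)) |∂P/∂n| = 4.84×10⁻³ / (1.13×10⁻⁴ × 1.10) = 38.8 m/s
Converting: 38.8 m/s × 3.6 = 140 km/h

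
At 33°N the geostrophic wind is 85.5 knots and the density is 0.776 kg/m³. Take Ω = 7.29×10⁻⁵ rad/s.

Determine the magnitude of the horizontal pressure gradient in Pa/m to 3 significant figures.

2.71×10⁻³ Pa/m

Coriolis parameter at 33°N:
f = 2Ω sin φ = 2 × 7.29×10⁻⁵ × sin 33° = 7.94×10⁻⁵ s⁻¹
Wind speed in SI: 85.5 knots = 44.0 m/s
Geostrophic balance rearranged: |∂P/∂n| = f ρ V_g
|∂P/∂n| = 7.94×10⁻⁵ × 0.776 × 44.0 = 2.71×10⁻³ Pa/m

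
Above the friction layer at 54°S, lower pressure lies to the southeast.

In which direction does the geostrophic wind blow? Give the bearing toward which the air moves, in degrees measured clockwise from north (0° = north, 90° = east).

The pressure-gradient force points toward the southeast (bearing 135°).
Geostrophic balance: in the Southern Hemisphere the Coriolis force deflects motion to the left, so the geostrophic wind blows 90° to the left of the pressure-gradient force (low pressure on the right).
Rotating 135° by 90° counterclockwise gives 045° — the wind blows toward the northeast.

045°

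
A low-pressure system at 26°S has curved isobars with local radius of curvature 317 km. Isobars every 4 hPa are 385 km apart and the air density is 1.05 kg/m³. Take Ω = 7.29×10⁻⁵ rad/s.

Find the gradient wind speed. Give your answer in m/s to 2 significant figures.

Coriolis parameter at 26°S:
f = 2Ω sin φ = 2 × 7.29×10⁻⁵ × sin 26° = 6.39×10⁻⁵ s⁻¹
Pressure gradient: |∂P/∂n| = 400 Pa / 385000 m = 1.04×10⁻³ Pa/m
Geostrophic speed: V_g = |∂P/∂n|/(fρ) = 1.04×10⁻³/(6.39×10⁻⁵ × 1.05) = 15.5 m/s
Around a low, centrifugal force acts outward with Coriolis, so pressure-gradient force balances both:
(1/ρ)|∂P/∂n| = fV + V²/R  →  V² + fR·V − fR·V_g = 0
With fR = 6.39×10⁻⁵ × 317×10³ m = 20.3 m/s:
V = [−fR + √((fR)² + 4 fR V_g)]/2 = [−20.3 + √(20.3² + 4×20.3×15.5)]/2 = 10.3 m/s
Subgeostrophic (V < V_g = 15.5 m/s), as expected around a low.

10 m/s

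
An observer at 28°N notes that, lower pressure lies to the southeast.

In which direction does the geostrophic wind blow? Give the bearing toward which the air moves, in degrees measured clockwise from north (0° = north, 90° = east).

The pressure-gradient force points toward the southeast (bearing 135°).
Geostrophic balance: in the Northern Hemisphere the Coriolis force deflects motion to the right, so the geostrophic wind blows 90° to the right of the pressure-gradient force (low pressure on the left).
Rotating 135° by 90° clockwise gives 225° — the wind blows toward the southwest.

225°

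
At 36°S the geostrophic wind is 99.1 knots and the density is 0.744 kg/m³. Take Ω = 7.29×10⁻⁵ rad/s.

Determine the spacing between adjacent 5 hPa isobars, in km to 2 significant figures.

Coriolis parameter at 36°S:
f = 2Ω sin φ = 2 × 7.29×10⁻⁵ × sin 36° = 8.57×10⁻⁵ s⁻¹
Wind speed in SI: 99.1 knots = 51.0 m/s
Geostrophic balance rearranged: |∂P/∂n| = f ρ V_g
|∂P/∂n| = 8.57×10⁻⁵ × 0.744 × 51.0 = 3.25×10⁻³ Pa/m
Isobar spacing: Δn = ΔP/|∂P/∂n| = 500 Pa / 3.25×10⁻³ Pa/m = 153819 m ≈ 150 km

150 km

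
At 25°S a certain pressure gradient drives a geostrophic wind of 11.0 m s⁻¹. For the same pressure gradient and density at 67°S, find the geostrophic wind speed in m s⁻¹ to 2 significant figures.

With the same pressure gradient and density, V_g ∝ 1/f ∝ 1/sin φ.
V₂ = V₁ · sin φ₁ / sin φ₂ = 11.0 × sin 25° / sin 67°
V₂ = 11.0 × 0.4226/0.9205 = 5.1 m s⁻¹

5.1 m s⁻¹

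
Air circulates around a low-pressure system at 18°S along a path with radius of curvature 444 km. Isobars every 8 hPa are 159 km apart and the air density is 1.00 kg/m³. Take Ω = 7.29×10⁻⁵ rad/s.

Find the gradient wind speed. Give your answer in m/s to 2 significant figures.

38 m/s

Coriolis parameter at 18°S:
f = 2Ω sin φ = 2 × 7.29×10⁻⁵ × sin 18° = 4.51×10⁻⁵ s⁻¹
Pressure gradient: |∂P/∂n| = 800 Pa / 159000 m = 5.03×10⁻³ Pa/m
Geostrophic speed: V_g = |∂P/∂n|/(fρ) = 5.03×10⁻³/(4.51×10⁻⁵ × 1.00) = 112 m/s
Around a low, centrifugal force acts outward with Coriolis, so pressure-gradient force balances both:
(1/ρ)|∂P/∂n| = fV + V²/R  →  V² + fR·V − fR·V_g = 0
With fR = 4.51×10⁻⁵ × 444×10³ m = 20.0 m/s:
V = [−fR + √((fR)² + 4 fR V_g)]/2 = [−20.0 + √(20.0² + 4×20.0×112)]/2 = 38.3 m/s
Subgeostrophic (V < V_g = 112 m/s), as expected around a low.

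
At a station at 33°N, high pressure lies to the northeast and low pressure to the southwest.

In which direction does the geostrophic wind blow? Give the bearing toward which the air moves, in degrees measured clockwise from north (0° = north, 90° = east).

The pressure-gradient force points toward the southwest (bearing 225°).
Geostrophic balance: in the Northern Hemisphere the Coriolis force deflects motion to the right, so the geostrophic wind blows 90° to the right of the pressure-gradient force (low pressure on the left).
Rotating 225° by 90° clockwise gives 315° — the wind blows toward the northwest.

315°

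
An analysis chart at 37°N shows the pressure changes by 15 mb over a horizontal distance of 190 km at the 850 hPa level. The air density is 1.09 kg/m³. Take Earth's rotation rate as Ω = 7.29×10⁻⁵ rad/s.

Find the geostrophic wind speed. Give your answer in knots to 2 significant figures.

160 knots

Coriolis parameter at 37°N:
f = 2Ω sin φ = 2 × 7.29×10⁻⁵ × sin 37° = 8.77×10⁻⁵ s⁻¹
Pressure gradient: |∂P/∂n| = 1500 Pa / 190000 m = 7.89×10⁻³ Pa/m
Geostrophic balance (pressure-gradient force = Coriolis force):
V_g = (1/(fρ)) |∂P/∂n| = 7.89×10⁻³ / (8.77×10⁻⁵ × 1.09) = 82.5 m/s
Converting: 82.5 m/s × 1.944 = 160 knots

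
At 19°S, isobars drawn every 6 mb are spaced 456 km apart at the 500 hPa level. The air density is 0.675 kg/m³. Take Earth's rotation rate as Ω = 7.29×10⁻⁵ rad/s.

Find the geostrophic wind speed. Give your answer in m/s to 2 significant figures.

41 m/s

Coriolis parameter at 19°S:
f = 2Ω sin φ = 2 × 7.29×10⁻⁵ × sin 19° = 4.75×10⁻⁵ s⁻¹
Pressure gradient: |∂P/∂n| = 600 Pa / 456000 m = 1.32×10⁻³ Pa/m
Geostrophic balance (pressure-gradient force = Coriolis force):
V_g = (1/(fρ)) |∂P/∂n| = 1.32×10⁻³ / (4.75×10⁻⁵ × 0.675) = 41.1 m/s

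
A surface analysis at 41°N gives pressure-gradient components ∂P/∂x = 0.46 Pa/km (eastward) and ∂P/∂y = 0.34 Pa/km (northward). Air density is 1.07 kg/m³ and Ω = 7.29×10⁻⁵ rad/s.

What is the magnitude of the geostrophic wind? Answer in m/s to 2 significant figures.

5.6 m/s

Coriolis parameter at 41°N:
f = 2Ω sin φ = 2 × 7.29×10⁻⁵ × sin 41° = 9.57×10⁻⁵ s⁻¹
Component geostrophic relations (x east, y north):
u_g = −(1/(fρ)) ∂P/∂y,  v_g = (1/(fρ)) ∂P/∂x
u_g = −(0.34×10⁻³)/(9.57×10⁻⁵ × 1.07) = −3.32 m/s;  v_g = (0.46×10⁻³)/(9.57×10⁻⁵ × 1.07) = 4.49 m/s
|V_g| = √(u_g² + v_g²) = 5.59 m/s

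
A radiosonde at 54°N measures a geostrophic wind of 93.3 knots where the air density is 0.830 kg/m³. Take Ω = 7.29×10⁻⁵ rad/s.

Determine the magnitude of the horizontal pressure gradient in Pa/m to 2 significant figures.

4.7×10⁻³ Pa/m

Coriolis parameter at 54°N:
f = 2Ω sin φ = 2 × 7.29×10⁻⁵ × sin 54° = 1.18×10⁻⁴ s⁻¹
Wind speed in SI: 93.3 knots = 48.0 m/s
Geostrophic balance rearranged: |∂P/∂n| = f ρ V_g
|∂P/∂n| = 1.18×10⁻⁴ × 0.830 × 48.0 = 4.70×10⁻³ Pa/m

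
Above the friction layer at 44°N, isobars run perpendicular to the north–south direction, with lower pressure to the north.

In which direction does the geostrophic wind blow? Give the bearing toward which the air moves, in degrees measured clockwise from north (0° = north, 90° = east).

090°

The pressure-gradient force points toward the north (bearing 000°).
Geostrophic balance: in the Northern Hemisphere the Coriolis force deflects motion to the right, so the geostrophic wind blows 90° to the right of the pressure-gradient force (low pressure on the left).
Rotating 000° by 90° clockwise gives 090° — the wind blows toward the east.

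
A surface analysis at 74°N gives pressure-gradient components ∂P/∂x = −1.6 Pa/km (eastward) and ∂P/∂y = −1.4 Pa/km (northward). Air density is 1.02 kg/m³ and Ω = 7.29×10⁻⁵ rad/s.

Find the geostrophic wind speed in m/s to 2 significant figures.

15 m/s

Coriolis parameter at 74°N:
f = 2Ω sin φ = 2 × 7.29×10⁻⁵ × sin 74° = 1.40×10⁻⁴ s⁻¹
Component geostrophic relations (x east, y north):
u_g = −(1/(fρ)) ∂P/∂y,  v_g = (1/(fρ)) ∂P/∂x
u_g = −(−1.4×10⁻³)/(1.40×10⁻⁴ × 1.02) = 9.79 m/s;  v_g = (−1.6×10⁻³)/(1.40×10⁻⁴ × 1.02) = −11.2 m/s
|V_g| = √(u_g² + v_g²) = 14.9 m/s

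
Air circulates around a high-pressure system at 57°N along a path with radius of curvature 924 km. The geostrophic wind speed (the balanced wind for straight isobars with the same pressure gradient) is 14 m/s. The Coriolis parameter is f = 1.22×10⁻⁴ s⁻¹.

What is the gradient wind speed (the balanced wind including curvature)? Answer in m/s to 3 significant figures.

16.4 m/s

Around a high, pressure-gradient force acts outward with centrifugal, so Coriolis balances both:
fV = (1/ρ)|∂P/∂n| + V²/R  →  V² − fR·V + fR·V_g = 0
With fR = 1.22×10⁻⁴ × 924×10³ m = 113 m/s:
V = [fR − √((fR)² − 4 fR V_g)]/2 = [113 − √(113² − 4×113×14)]/2 = 16.4 m/s
Supergeostrophic (V > V_g = 14 m/s), as expected around a high.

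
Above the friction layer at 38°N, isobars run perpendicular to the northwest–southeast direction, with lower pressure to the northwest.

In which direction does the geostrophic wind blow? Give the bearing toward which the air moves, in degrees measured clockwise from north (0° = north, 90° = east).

The pressure-gradient force points toward the northwest (bearing 315°).
Geostrophic balance: in the Northern Hemisphere the Coriolis force deflects motion to the right, so the geostrophic wind blows 90° to the right of the pressure-gradient force (low pressure on the left).
Rotating 315° by 90° clockwise gives 045° — the wind blows toward the northeast.

045°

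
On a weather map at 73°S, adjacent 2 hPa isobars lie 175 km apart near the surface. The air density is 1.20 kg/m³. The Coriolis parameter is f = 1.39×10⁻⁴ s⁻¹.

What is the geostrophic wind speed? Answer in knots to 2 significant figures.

13 knots

Pressure gradient: |∂P/∂n| = 200 Pa / 175000 m = 1.14×10⁻³ Pa/m
Geostrophic balance (pressure-gradient force = Coriolis force):
V_g = (1/(fρ)) |∂P/∂n| = 1.14×10⁻³ / (1.39×10⁻⁴ × 1.20) = 6.85 m/s
Converting: 6.85 m/s × 1.944 = 13 knots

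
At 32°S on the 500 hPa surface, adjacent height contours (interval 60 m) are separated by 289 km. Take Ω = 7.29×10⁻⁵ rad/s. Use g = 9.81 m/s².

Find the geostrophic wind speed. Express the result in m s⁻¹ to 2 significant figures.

26 m s⁻¹

Coriolis parameter at 32°S:
f = 2Ω sin φ = 2 × 7.29×10⁻⁵ × sin 32° = 7.73×10⁻⁵ s⁻¹
Height gradient: |∂Z/∂n| = 60 m / 289000 m = 2.08×10⁻⁴
On a pressure surface, geostrophic balance gives V_g = (g/f)|∂Z/∂n|:
V_g = 9.81 × 2.08×10⁻⁴ / 7.73×10⁻⁵ = 26.4 m/s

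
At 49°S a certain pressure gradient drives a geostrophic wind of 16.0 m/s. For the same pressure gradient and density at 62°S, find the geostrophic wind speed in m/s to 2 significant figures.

14 m/s

With the same pressure gradient and density, V_g ∝ 1/f ∝ 1/sin φ.
V₂ = V₁ · sin φ₁ / sin φ₂ = 16.0 × sin 49° / sin 62°
V₂ = 16.0 × 0.7547/0.8829 = 14 m/s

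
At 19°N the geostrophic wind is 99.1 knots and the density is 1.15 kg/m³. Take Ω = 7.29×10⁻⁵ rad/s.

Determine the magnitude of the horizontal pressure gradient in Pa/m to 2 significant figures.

2.8×10⁻³ Pa/m

Coriolis parameter at 19°N:
f = 2Ω sin φ = 2 × 7.29×10⁻⁵ × sin 19° = 4.75×10⁻⁵ s⁻¹
Wind speed in SI: 99.1 knots = 51.0 m/s
Geostrophic balance rearranged: |∂P/∂n| = f ρ V_g
|∂P/∂n| = 4.75×10⁻⁵ × 1.15 × 51.0 = 2.78×10⁻³ Pa/m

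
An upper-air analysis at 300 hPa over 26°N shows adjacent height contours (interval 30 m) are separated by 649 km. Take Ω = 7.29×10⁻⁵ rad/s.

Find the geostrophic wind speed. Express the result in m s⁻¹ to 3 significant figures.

Coriolis parameter at 26°N:
f = 2Ω sin φ = 2 × 7.29×10⁻⁵ × sin 26° = 6.39×10⁻⁵ s⁻¹
Height gradient: |∂Z/∂n| = 30 m / 649000 m = 4.62×10⁻⁵
On a pressure surface, geostrophic balance gives V_g = (g/f)|∂Z/∂n|:
V_g = 9.81 × 4.62×10⁻⁵ / 6.39×10⁻⁵ = 7.09 m/s

7.09 m s⁻¹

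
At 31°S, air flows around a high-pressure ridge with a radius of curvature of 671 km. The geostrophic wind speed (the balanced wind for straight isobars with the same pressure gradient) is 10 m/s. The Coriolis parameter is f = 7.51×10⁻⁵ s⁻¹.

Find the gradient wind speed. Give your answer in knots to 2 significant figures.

27 knots

Around a high, pressure-gradient force acts outward with centrifugal, so Coriolis balances both:
fV = (1/ρ)|∂P/∂n| + V²/R  →  V² − fR·V + fR·V_g = 0
With fR = 7.51×10⁻⁵ × 671×10³ m = 50.4 m/s:
V = [fR − √((fR)² − 4 fR V_g)]/2 = [50.4 − √(50.4² − 4×50.4×10)]/2 = 13.8 m/s
Supergeostrophic (V > V_g = 10 m/s), as expected around a high.
Converting: 13.8 m/s × 1.944 = 27 knots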